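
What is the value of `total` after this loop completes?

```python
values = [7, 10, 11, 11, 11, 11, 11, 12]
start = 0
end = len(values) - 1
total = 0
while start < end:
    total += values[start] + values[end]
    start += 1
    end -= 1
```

Let's trace through this code step by step.

Initialize: values = [7, 10, 11, 11, 11, 11, 11, 12]
Initialize: start = 0
Initialize: end = 7
Initialize: total = 0
Entering loop: while start < end:
After iteration 1: start = 1, end = 6, total = 19
After iteration 2: start = 2, end = 5, total = 40
After iteration 3: start = 3, end = 4, total = 62
After iteration 4: start = 4, end = 3, total = 84
Loop ends.

Final answer: 84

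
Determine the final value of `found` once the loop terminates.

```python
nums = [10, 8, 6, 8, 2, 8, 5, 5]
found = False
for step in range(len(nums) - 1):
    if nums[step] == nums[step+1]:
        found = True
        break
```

Let's trace through this code step by step.

Initialize: nums = [10, 8, 6, 8, 2, 8, 5, 5]
Initialize: found = False
Entering loop: for step in range(len(nums) - 1):
After iteration 1: step = 0, found = False
After iteration 2: step = 1, found = False
After iteration 3: step = 2, found = False
After iteration 4: step = 3, found = False
After iteration 5: step = 4, found = False
After iteration 6: step = 5, found = False
After iteration 7: step = 6, found = True
Loop ends.

Final answer: True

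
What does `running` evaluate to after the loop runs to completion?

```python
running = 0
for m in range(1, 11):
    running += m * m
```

Let's trace through this code step by step.

Initialize: running = 0
Entering loop: for m in range(1, 11):
After iteration 1: m = 1, running = 1
After iteration 2: m = 2, running = 5
After iteration 3: m = 3, running = 14
After iteration 4: m = 4, running = 30
After iteration 5: m = 5, running = 55
After iteration 6: m = 6, running = 91
After iteration 7: m = 7, running = 140
After iteration 8: m = 8, running = 204
After iteration 9: m = 9, running = 285
After iteration 10: m = 10, running = 385
Loop ends.

Final answer: 385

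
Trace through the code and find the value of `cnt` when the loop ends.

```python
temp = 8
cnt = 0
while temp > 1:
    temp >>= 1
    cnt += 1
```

Let's trace through this code step by step.

Initialize: temp = 8
Initialize: cnt = 0
Entering loop: while temp > 1:
After iteration 1: temp = 4, cnt = 1
After iteration 2: temp = 2, cnt = 2
After iteration 3: temp = 1, cnt = 3
Loop ends.

Final answer: 3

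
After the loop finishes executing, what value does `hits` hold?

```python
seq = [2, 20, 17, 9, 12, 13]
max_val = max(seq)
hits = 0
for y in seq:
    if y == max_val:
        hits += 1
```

Let's trace through this code step by step.

Initialize: seq = [2, 20, 17, 9, 12, 13]
Initialize: max_val = 20
Initialize: hits = 0
Entering loop: for y in seq:
After iteration 1: y = 2, hits = 0
After iteration 2: y = 20, hits = 1
After iteration 3: y = 17, hits = 1
After iteration 4: y = 9, hits = 1
After iteration 5: y = 12, hits = 1
After iteration 6: y = 13, hits = 1
Loop ends.

Final answer: 1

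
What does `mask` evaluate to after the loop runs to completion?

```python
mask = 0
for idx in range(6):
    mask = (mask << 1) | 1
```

Let's trace through this code step by step.

Initialize: mask = 0
Entering loop: for idx in range(6):
After iteration 1: idx = 0, mask = 1
After iteration 2: idx = 1, mask = 3
After iteration 3: idx = 2, mask = 7
After iteration 4: idx = 3, mask = 15
After iteration 5: idx = 4, mask = 31
After iteration 6: idx = 5, mask = 63
Loop ends.

Final answer: 63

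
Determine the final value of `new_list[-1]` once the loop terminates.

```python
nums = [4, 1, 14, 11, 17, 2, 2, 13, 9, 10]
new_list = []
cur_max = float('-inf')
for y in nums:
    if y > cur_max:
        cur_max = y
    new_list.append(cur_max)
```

Let's trace through this code step by step.

Initialize: nums = [4, 1, 14, 11, 17, 2, 2, 13, 9, 10]
Initialize: new_list = []
Initialize: cur_max = -inf
Entering loop: for y in nums:
After iteration 1: y = 4, new_list = [4], cur_max = 4
After iteration 2: y = 1, new_list = [4, 4], cur_max = 4
After iteration 3: y = 14, new_list = [4, 4, 14], cur_max = 14
After iteration 4: y = 11, new_list = [4, 4, 14, 14], cur_max = 14
After iteration 5: y = 17, new_list = [4, 4, 14, 14, 17], cur_max = 17
After iteration 6: y = 2, new_list = [4, 4, 14, 14, 17, 17], cur_max = 17
After iteration 7: y = 2, new_list = [4, 4, 14, 14, 17, 17, 17], cur_max = 17
After iteration 8: y = 13, new_list = [4, 4, 14, 14, 17, 17, 17, 17], cur_max = 17
After iteration 9: y = 9, new_list = [4, 4, 14, 14, 17, 17, 17, 17, 17], cur_max = 17
After iteration 10: y = 10, new_list = [4, 4, 14, 14, 17, 17, 17, 17, 17, 17], cur_max = 17
Loop ends.
new_list[-1] = 17

Final answer: 17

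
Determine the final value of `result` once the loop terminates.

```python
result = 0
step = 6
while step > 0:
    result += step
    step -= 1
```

Let's trace through this code step by step.

Initialize: result = 0
Initialize: step = 6
Entering loop: while step > 0:
After iteration 1: result = 6, step = 5
After iteration 2: result = 11, step = 4
After iteration 3: result = 15, step = 3
After iteration 4: result = 18, step = 2
After iteration 5: result = 20, step = 1
After iteration 6: result = 21, step = 0
Loop ends.

Final answer: 21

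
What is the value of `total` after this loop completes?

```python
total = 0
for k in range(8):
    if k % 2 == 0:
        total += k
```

Let's trace through this code step by step.

Initialize: total = 0
Entering loop: for k in range(8):
After iteration 1: k = 0, total = 0
After iteration 2: k = 1, total = 0
After iteration 3: k = 2, total = 2
After iteration 4: k = 3, total = 2
After iteration 5: k = 4, total = 6
After iteration 6: k = 5, total = 6
After iteration 7: k = 6, total = 12
After iteration 8: k = 7, total = 12
Loop ends.

Final answer: 12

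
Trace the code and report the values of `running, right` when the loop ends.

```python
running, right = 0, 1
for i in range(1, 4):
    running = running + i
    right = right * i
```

Let's trace through this code step by step.

Initialize: running = 0
Initialize: right = 1
Entering loop: for i in range(1, 4):
After iteration 1: i = 1, running = 1, right = 1
After iteration 2: i = 2, running = 3, right = 2
After iteration 3: i = 3, running = 6, right = 6
Loop ends.

Final answer: 6, 6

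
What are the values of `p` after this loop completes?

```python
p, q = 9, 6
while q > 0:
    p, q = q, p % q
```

Let's trace through this code step by step.

Initialize: p = 9
Initialize: q = 6
Entering loop: while q > 0:
After iteration 1: p = 6, q = 3
After iteration 2: p = 3, q = 0
Loop ends.

Final answer: 3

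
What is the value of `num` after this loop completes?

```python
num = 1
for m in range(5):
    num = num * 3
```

Let's trace through this code step by step.

Initialize: num = 1
Entering loop: for m in range(5):
After iteration 1: m = 0, num = 3
After iteration 2: m = 1, num = 9
After iteration 3: m = 2, num = 27
After iteration 4: m = 3, num = 81
After iteration 5: m = 4, num = 243
Loop ends.

Final answer: 243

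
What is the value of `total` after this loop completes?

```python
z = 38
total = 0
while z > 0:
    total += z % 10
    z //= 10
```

Let's trace through this code step by step.

Initialize: z = 38
Initialize: total = 0
Entering loop: while z > 0:
After iteration 1: z = 3, total = 8
After iteration 2: z = 0, total = 11
Loop ends.

Final answer: 11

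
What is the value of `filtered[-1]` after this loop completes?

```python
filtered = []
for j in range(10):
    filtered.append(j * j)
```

Let's trace through this code step by step.

Initialize: filtered = []
Entering loop: for j in range(10):
After iteration 1: j = 0, filtered = [0]
After iteration 2: j = 1, filtered = [0, 1]
After iteration 3: j = 2, filtered = [0, 1, 4]
After iteration 4: j = 3, filtered = [0, 1, 4, 9]
After iteration 5: j = 4, filtered = [0, 1, 4, 9, 16]
After iteration 6: j = 5, filtered = [0, 1, 4, 9, 16, 25]
After iteration 7: j = 6, filtered = [0, 1, 4, 9, 16, 25, 36]
After iteration 8: j = 7, filtered = [0, 1, 4, 9, 16, 25, 36, 49]
After iteration 9: j = 8, filtered = [0, 1, 4, 9, 16, 25, 36, 49, 64]
After iteration 10: j = 9, filtered = [0, 1, 4, 9, 16, 25, 36, 49, 64, 81]
Loop ends.
filtered[-1] = 81

Final answer: 81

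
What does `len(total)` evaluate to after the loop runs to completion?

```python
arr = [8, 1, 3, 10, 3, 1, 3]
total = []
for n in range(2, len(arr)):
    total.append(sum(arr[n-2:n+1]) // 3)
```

Let's trace through this code step by step.

Initialize: arr = [8, 1, 3, 10, 3, 1, 3]
Initialize: total = []
Entering loop: for n in range(2, len(arr)):
After iteration 1: n = 2, total = [4]
After iteration 2: n = 3, total = [4, 4]
After iteration 3: n = 4, total = [4, 4, 5]
After iteration 4: n = 5, total = [4, 4, 5, 4]
After iteration 5: n = 6, total = [4, 4, 5, 4, 2]
Loop ends.
len(total) = 5

Final answer: 5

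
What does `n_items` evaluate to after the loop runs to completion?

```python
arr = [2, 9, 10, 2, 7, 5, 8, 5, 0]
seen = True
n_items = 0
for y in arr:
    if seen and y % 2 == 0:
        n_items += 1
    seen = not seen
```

Let's trace through this code step by step.

Initialize: arr = [2, 9, 10, 2, 7, 5, 8, 5, 0]
Initialize: seen = True
Initialize: n_items = 0
Entering loop: for y in arr:
After iteration 1: y = 2, seen = False, n_items = 1
After iteration 2: y = 9, seen = True, n_items = 1
After iteration 3: y = 10, seen = False, n_items = 2
After iteration 4: y = 2, seen = True, n_items = 2
After iteration 5: y = 7, seen = False, n_items = 2
After iteration 6: y = 5, seen = True, n_items = 2
After iteration 7: y = 8, seen = False, n_items = 3
After iteration 8: y = 5, seen = True, n_items = 3
After iteration 9: y = 0, seen = False, n_items = 4
Loop ends.

Final answer: 4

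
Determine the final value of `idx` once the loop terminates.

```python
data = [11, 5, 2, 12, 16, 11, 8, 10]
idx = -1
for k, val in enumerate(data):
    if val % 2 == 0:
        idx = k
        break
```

Let's trace through this code step by step.

Initialize: data = [11, 5, 2, 12, 16, 11, 8, 10]
Initialize: idx = -1
Entering loop: for k, val in enumerate(data):
After iteration 1: k = 0, val = 11, idx = -1
After iteration 2: k = 1, val = 5, idx = -1
After iteration 3: k = 2, val = 2, idx = 2
Loop ends.

Final answer: 2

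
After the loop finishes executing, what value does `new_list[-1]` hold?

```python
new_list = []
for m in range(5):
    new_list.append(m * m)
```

Let's trace through this code step by step.

Initialize: new_list = []
Entering loop: for m in range(5):
After iteration 1: m = 0, new_list = [0]
After iteration 2: m = 1, new_list = [0, 1]
After iteration 3: m = 2, new_list = [0, 1, 4]
After iteration 4: m = 3, new_list = [0, 1, 4, 9]
After iteration 5: m = 4, new_list = [0, 1, 4, 9, 16]
Loop ends.
new_list[-1] = 16

Final answer: 16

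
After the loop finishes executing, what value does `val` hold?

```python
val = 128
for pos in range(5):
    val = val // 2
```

Let's trace through this code step by step.

Initialize: val = 128
Entering loop: for pos in range(5):
After iteration 1: pos = 0, val = 64
After iteration 2: pos = 1, val = 32
After iteration 3: pos = 2, val = 16
After iteration 4: pos = 3, val = 8
After iteration 5: pos = 4, val = 4
Loop ends.

Final answer: 4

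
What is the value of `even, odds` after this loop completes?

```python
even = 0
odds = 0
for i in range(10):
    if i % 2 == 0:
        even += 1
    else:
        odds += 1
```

Let's trace through this code step by step.

Initialize: even = 0
Initialize: odds = 0
Entering loop: for i in range(10):
After iteration 1: i = 0, even = 1, odds = 0
After iteration 2: i = 1, even = 1, odds = 1
After iteration 3: i = 2, even = 2, odds = 1
After iteration 4: i = 3, even = 2, odds = 2
After iteration 5: i = 4, even = 3, odds = 2
After iteration 6: i = 5, even = 3, odds = 3
After iteration 7: i = 6, even = 4, odds = 3
After iteration 8: i = 7, even = 4, odds = 4
After iteration 9: i = 8, even = 5, odds = 4
After iteration 10: i = 9, even = 5, odds = 5
Loop ends.

Final answer: 5, 5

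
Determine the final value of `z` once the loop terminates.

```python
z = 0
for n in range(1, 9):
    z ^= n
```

Let's trace through this code step by step.

Initialize: z = 0
Entering loop: for n in range(1, 9):
After iteration 1: n = 1, z = 1
After iteration 2: n = 2, z = 3
After iteration 3: n = 3, z = 0
After iteration 4: n = 4, z = 4
After iteration 5: n = 5, z = 1
After iteration 6: n = 6, z = 7
After iteration 7: n = 7, z = 0
After iteration 8: n = 8, z = 8
Loop ends.

Final answer: 8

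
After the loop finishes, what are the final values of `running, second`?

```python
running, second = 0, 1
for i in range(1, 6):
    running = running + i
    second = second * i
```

Let's trace through this code step by step.

Initialize: running = 0
Initialize: second = 1
Entering loop: for i in range(1, 6):
After iteration 1: i = 1, running = 1, second = 1
After iteration 2: i = 2, running = 3, second = 2
After iteration 3: i = 3, running = 6, second = 6
After iteration 4: i = 4, running = 10, second = 24
After iteration 5: i = 5, running = 15, second = 120
Loop ends.

Final answer: 15, 120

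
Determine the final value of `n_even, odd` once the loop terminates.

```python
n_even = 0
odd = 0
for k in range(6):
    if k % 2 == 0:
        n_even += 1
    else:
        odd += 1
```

Let's trace through this code step by step.

Initialize: n_even = 0
Initialize: odd = 0
Entering loop: for k in range(6):
After iteration 1: k = 0, n_even = 1, odd = 0
After iteration 2: k = 1, n_even = 1, odd = 1
After iteration 3: k = 2, n_even = 2, odd = 1
After iteration 4: k = 3, n_even = 2, odd = 2
After iteration 5: k = 4, n_even = 3, odd = 2
After iteration 6: k = 5, n_even = 3, odd = 3
Loop ends.

Final answer: 3, 3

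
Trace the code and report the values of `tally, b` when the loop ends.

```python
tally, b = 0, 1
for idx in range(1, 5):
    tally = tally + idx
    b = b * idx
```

Let's trace through this code step by step.

Initialize: tally = 0
Initialize: b = 1
Entering loop: for idx in range(1, 5):
After iteration 1: idx = 1, tally = 1, b = 1
After iteration 2: idx = 2, tally = 3, b = 2
After iteration 3: idx = 3, tally = 6, b = 6
After iteration 4: idx = 4, tally = 10, b = 24
Loop ends.

Final answer: 10, 24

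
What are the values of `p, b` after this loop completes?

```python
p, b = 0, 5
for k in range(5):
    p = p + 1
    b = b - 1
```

Let's trace through this code step by step.

Initialize: p = 0
Initialize: b = 5
Entering loop: for k in range(5):
After iteration 1: k = 0, p = 1, b = 4
After iteration 2: k = 1, p = 2, b = 3
After iteration 3: k = 2, p = 3, b = 2
After iteration 4: k = 3, p = 4, b = 1
After iteration 5: k = 4, p = 5, b = 0
Loop ends.

Final answer: 5, 0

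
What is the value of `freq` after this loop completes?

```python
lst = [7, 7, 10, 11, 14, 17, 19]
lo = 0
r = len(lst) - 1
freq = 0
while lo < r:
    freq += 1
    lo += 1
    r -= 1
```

Let's trace through this code step by step.

Initialize: lst = [7, 7, 10, 11, 14, 17, 19]
Initialize: lo = 0
Initialize: r = 6
Initialize: freq = 0
Entering loop: while lo < r:
After iteration 1: lo = 1, r = 5, freq = 1
After iteration 2: lo = 2, r = 4, freq = 2
After iteration 3: lo = 3, r = 3, freq = 3
Loop ends.

Final answer: 3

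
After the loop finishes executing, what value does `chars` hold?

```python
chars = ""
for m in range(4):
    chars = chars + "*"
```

Let's trace through this code step by step.

Initialize: chars = ''
Entering loop: for m in range(4):
After iteration 1: m = 0, chars = '*'
After iteration 2: m = 1, chars = '**'
After iteration 3: m = 2, chars = '***'
After iteration 4: m = 3, chars = '****'
Loop ends.

Final answer: '****'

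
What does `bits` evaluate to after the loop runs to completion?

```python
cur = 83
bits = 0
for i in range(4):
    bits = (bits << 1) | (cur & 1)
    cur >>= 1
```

Let's trace through this code step by step.

Initialize: cur = 83
Initialize: bits = 0
Entering loop: for i in range(4):
After iteration 1: i = 0, cur = 41, bits = 1
After iteration 2: i = 1, cur = 20, bits = 3
After iteration 3: i = 2, cur = 10, bits = 6
After iteration 4: i = 3, cur = 5, bits = 12
Loop ends.

Final answer: 12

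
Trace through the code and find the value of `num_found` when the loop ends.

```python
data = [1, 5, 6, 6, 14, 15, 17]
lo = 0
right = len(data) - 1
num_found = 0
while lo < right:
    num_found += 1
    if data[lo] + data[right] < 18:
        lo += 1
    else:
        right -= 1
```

Let's trace through this code step by step.

Initialize: data = [1, 5, 6, 6, 14, 15, 17]
Initialize: lo = 0
Initialize: right = 6
Initialize: num_found = 0
Entering loop: while lo < right:
After iteration 1: lo = 0, right = 5, num_found = 1
After iteration 2: lo = 1, right = 5, num_found = 2
After iteration 3: lo = 1, right = 4, num_found = 3
After iteration 4: lo = 1, right = 3, num_found = 4
After iteration 5: lo = 2, right = 3, num_found = 5
After iteration 6: lo = 3, right = 3, num_found = 6
Loop ends.

Final answer: 6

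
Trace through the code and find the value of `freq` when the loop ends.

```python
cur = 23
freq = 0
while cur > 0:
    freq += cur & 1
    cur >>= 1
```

Let's trace through this code step by step.

Initialize: cur = 23
Initialize: freq = 0
Entering loop: while cur > 0:
After iteration 1: cur = 11, freq = 1
After iteration 2: cur = 5, freq = 2
After iteration 3: cur = 2, freq = 3
After iteration 4: cur = 1, freq = 3
After iteration 5: cur = 0, freq = 4
Loop ends.

Final answer: 4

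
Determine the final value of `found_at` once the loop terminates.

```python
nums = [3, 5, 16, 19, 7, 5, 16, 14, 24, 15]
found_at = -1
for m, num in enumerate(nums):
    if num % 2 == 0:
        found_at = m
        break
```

Let's trace through this code step by step.

Initialize: nums = [3, 5, 16, 19, 7, 5, 16, 14, 24, 15]
Initialize: found_at = -1
Entering loop: for m, num in enumerate(nums):
After iteration 1: m = 0, num = 3, found_at = -1
After iteration 2: m = 1, num = 5, found_at = -1
After iteration 3: m = 2, num = 16, found_at = 2
Loop ends.

Final answer: 2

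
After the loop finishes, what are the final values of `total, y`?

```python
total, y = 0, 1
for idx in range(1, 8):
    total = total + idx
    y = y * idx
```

Let's trace through this code step by step.

Initialize: total = 0
Initialize: y = 1
Entering loop: for idx in range(1, 8):
After iteration 1: idx = 1, total = 1, y = 1
After iteration 2: idx = 2, total = 3, y = 2
After iteration 3: idx = 3, total = 6, y = 6
After iteration 4: idx = 4, total = 10, y = 24
After iteration 5: idx = 5, total = 15, y = 120
After iteration 6: idx = 6, total = 21, y = 720
After iteration 7: idx = 7, total = 28, y = 5040
Loop ends.

Final answer: 28, 5040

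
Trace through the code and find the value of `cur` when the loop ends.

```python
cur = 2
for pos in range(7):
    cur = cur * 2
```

Let's trace through this code step by step.

Initialize: cur = 2
Entering loop: for pos in range(7):
After iteration 1: pos = 0, cur = 4
After iteration 2: pos = 1, cur = 8
After iteration 3: pos = 2, cur = 16
After iteration 4: pos = 3, cur = 32
After iteration 5: pos = 4, cur = 64
After iteration 6: pos = 5, cur = 128
After iteration 7: pos = 6, cur = 256
Loop ends.

Final answer: 256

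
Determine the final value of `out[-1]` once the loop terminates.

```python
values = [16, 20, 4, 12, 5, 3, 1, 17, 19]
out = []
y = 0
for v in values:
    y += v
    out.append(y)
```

Let's trace through this code step by step.

Initialize: values = [16, 20, 4, 12, 5, 3, 1, 17, 19]
Initialize: out = []
Initialize: y = 0
Entering loop: for v in values:
After iteration 1: v = 16, out = [16], y = 16
After iteration 2: v = 20, out = [16, 36], y = 36
After iteration 3: v = 4, out = [16, 36, 40], y = 40
After iteration 4: v = 12, out = [16, 36, 40, 52], y = 52
After iteration 5: v = 5, out = [16, 36, 40, 52, 57], y = 57
After iteration 6: v = 3, out = [16, 36, 40, 52, 57, 60], y = 60
After iteration 7: v = 1, out = [16, 36, 40, 52, 57, 60, 61], y = 61
After iteration 8: v = 17, out = [16, 36, 40, 52, 57, 60, 61, 78], y = 78
After iteration 9: v = 19, out = [16, 36, 40, 52, 57, 60, 61, 78, 97], y = 97
Loop ends.
out[-1] = 97

Final answer: 97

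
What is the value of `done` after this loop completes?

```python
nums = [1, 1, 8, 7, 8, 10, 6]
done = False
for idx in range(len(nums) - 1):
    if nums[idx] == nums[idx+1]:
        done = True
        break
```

Let's trace through this code step by step.

Initialize: nums = [1, 1, 8, 7, 8, 10, 6]
Initialize: done = False
Entering loop: for idx in range(len(nums) - 1):
After iteration 1: idx = 0, done = True
Loop ends.

Final answer: True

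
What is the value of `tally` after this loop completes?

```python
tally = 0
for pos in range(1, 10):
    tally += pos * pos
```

Let's trace through this code step by step.

Initialize: tally = 0
Entering loop: for pos in range(1, 10):
After iteration 1: pos = 1, tally = 1
After iteration 2: pos = 2, tally = 5
After iteration 3: pos = 3, tally = 14
After iteration 4: pos = 4, tally = 30
After iteration 5: pos = 5, tally = 55
After iteration 6: pos = 6, tally = 91
After iteration 7: pos = 7, tally = 140
After iteration 8: pos = 8, tally = 204
After iteration 9: pos = 9, tally = 285
Loop ends.

Final answer: 285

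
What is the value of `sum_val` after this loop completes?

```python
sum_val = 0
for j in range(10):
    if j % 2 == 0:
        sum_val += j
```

Let's trace through this code step by step.

Initialize: sum_val = 0
Entering loop: for j in range(10):
After iteration 1: j = 0, sum_val = 0
After iteration 2: j = 1, sum_val = 0
After iteration 3: j = 2, sum_val = 2
After iteration 4: j = 3, sum_val = 2
After iteration 5: j = 4, sum_val = 6
After iteration 6: j = 5, sum_val = 6
After iteration 7: j = 6, sum_val = 12
After iteration 8: j = 7, sum_val = 12
After iteration 9: j = 8, sum_val = 20
After iteration 10: j = 9, sum_val = 20
Loop ends.

Final answer: 20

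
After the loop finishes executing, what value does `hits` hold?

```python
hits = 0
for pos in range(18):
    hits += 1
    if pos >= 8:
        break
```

Let's trace through this code step by step.

Initialize: hits = 0
Entering loop: for pos in range(18):
After iteration 1: pos = 0, hits = 1
After iteration 2: pos = 1, hits = 2
After iteration 3: pos = 2, hits = 3
After iteration 4: pos = 3, hits = 4
After iteration 5: pos = 4, hits = 5
After iteration 6: pos = 5, hits = 6
After iteration 7: pos = 6, hits = 7
After iteration 8: pos = 7, hits = 8
After iteration 9: pos = 8, hits = 9
Loop ends.

Final answer: 9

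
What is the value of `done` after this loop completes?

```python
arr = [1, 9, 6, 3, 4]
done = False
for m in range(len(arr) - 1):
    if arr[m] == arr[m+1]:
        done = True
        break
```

Let's trace through this code step by step.

Initialize: arr = [1, 9, 6, 3, 4]
Initialize: done = False
Entering loop: for m in range(len(arr) - 1):
After iteration 1: m = 0, done = False
After iteration 2: m = 1, done = False
After iteration 3: m = 2, done = False
After iteration 4: m = 3, done = False
Loop ends.

Final answer: False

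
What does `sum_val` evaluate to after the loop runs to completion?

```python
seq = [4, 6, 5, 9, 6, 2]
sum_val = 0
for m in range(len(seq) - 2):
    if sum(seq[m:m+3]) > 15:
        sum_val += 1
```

Let's trace through this code step by step.

Initialize: seq = [4, 6, 5, 9, 6, 2]
Initialize: sum_val = 0
Entering loop: for m in range(len(seq) - 2):
After iteration 1: m = 0, sum_val = 0
After iteration 2: m = 1, sum_val = 1
After iteration 3: m = 2, sum_val = 2
After iteration 4: m = 3, sum_val = 3
Loop ends.

Final answer: 3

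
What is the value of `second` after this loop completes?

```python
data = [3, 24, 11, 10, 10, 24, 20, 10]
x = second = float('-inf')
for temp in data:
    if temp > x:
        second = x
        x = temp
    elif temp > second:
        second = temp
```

Let's trace through this code step by step.

Initialize: data = [3, 24, 11, 10, 10, 24, 20, 10]
Initialize: x = -inf
Initialize: second = -inf
Entering loop: for temp in data:
After iteration 1: temp = 3, x = 3, second = -inf
After iteration 2: temp = 24, x = 24, second = 3
After iteration 3: temp = 11, x = 24, second = 11
After iteration 4: temp = 10, x = 24, second = 11
After iteration 5: temp = 10, x = 24, second = 11
After iteration 6: temp = 24, x = 24, second = 24
After iteration 7: temp = 20, x = 24, second = 24
After iteration 8: temp = 10, x = 24, second = 24
Loop ends.

Final answer: 24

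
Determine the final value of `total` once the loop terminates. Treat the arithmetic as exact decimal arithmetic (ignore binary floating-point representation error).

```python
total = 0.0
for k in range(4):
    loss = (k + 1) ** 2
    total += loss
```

Let's trace through this code step by step.

Initialize: total = 0.0
Entering loop: for k in range(4):
After iteration 1: k = 0, total = 1.0, loss = 1
After iteration 2: k = 1, total = 5.0, loss = 4
After iteration 3: k = 2, total = 14.0, loss = 9
After iteration 4: k = 3, total = 30.0, loss = 16
Loop ends.

Final answer: 30.0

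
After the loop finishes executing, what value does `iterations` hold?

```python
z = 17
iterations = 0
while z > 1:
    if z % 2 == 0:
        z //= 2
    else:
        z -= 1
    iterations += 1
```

Let's trace through this code step by step.

Initialize: z = 17
Initialize: iterations = 0
Entering loop: while z > 1:
After iteration 1: z = 16, iterations = 1
After iteration 2: z = 8, iterations = 2
After iteration 3: z = 4, iterations = 3
After iteration 4: z = 2, iterations = 4
After iteration 5: z = 1, iterations = 5
Loop ends.

Final answer: 5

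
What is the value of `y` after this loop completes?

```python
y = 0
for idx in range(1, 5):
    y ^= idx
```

Let's trace through this code step by step.

Initialize: y = 0
Entering loop: for idx in range(1, 5):
After iteration 1: idx = 1, y = 1
After iteration 2: idx = 2, y = 3
After iteration 3: idx = 3, y = 0
After iteration 4: idx = 4, y = 4
Loop ends.

Final answer: 4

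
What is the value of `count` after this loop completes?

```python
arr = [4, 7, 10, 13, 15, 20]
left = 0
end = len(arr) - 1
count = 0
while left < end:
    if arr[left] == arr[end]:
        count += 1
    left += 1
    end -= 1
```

Let's trace through this code step by step.

Initialize: arr = [4, 7, 10, 13, 15, 20]
Initialize: left = 0
Initialize: end = 5
Initialize: count = 0
Entering loop: while left < end:
After iteration 1: left = 1, end = 4, count = 0
After iteration 2: left = 2, end = 3, count = 0
After iteration 3: left = 3, end = 2, count = 0
Loop ends.

Final answer: 0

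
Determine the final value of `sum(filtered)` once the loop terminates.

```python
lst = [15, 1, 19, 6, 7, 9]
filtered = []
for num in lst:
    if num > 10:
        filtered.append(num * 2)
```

Let's trace through this code step by step.

Initialize: lst = [15, 1, 19, 6, 7, 9]
Initialize: filtered = []
Entering loop: for num in lst:
After iteration 1: num = 15, filtered = [30]
After iteration 2: num = 1, filtered = [30]
After iteration 3: num = 19, filtered = [30, 38]
After iteration 4: num = 6, filtered = [30, 38]
After iteration 5: num = 7, filtered = [30, 38]
After iteration 6: num = 9, filtered = [30, 38]
Loop ends.
sum(filtered) = 68

Final answer: 68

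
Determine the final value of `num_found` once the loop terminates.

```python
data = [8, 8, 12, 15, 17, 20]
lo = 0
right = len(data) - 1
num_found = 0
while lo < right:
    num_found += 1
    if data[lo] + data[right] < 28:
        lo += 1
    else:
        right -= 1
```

Let's trace through this code step by step.

Initialize: data = [8, 8, 12, 15, 17, 20]
Initialize: lo = 0
Initialize: right = 5
Initialize: num_found = 0
Entering loop: while lo < right:
After iteration 1: lo = 0, right = 4, num_found = 1
After iteration 2: lo = 1, right = 4, num_found = 2
After iteration 3: lo = 2, right = 4, num_found = 3
After iteration 4: lo = 2, right = 3, num_found = 4
After iteration 5: lo = 3, right = 3, num_found = 5
Loop ends.

Final answer: 5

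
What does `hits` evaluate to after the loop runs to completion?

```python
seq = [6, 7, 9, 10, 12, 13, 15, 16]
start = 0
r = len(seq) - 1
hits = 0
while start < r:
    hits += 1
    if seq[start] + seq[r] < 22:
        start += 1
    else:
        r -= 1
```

Let's trace through this code step by step.

Initialize: seq = [6, 7, 9, 10, 12, 13, 15, 16]
Initialize: start = 0
Initialize: r = 7
Initialize: hits = 0
Entering loop: while start < r:
After iteration 1: start = 0, r = 6, hits = 1
After iteration 2: start = 1, r = 6, hits = 2
After iteration 3: start = 1, r = 5, hits = 3
After iteration 4: start = 2, r = 5, hits = 4
After iteration 5: start = 2, r = 4, hits = 5
After iteration 6: start = 3, r = 4, hits = 6
After iteration 7: start = 3, r = 3, hits = 7
Loop ends.

Final answer: 7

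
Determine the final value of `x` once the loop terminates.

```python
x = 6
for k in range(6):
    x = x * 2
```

Let's trace through this code step by step.

Initialize: x = 6
Entering loop: for k in range(6):
After iteration 1: k = 0, x = 12
After iteration 2: k = 1, x = 24
After iteration 3: k = 2, x = 48
After iteration 4: k = 3, x = 96
After iteration 5: k = 4, x = 192
After iteration 6: k = 5, x = 384
Loop ends.

Final answer: 384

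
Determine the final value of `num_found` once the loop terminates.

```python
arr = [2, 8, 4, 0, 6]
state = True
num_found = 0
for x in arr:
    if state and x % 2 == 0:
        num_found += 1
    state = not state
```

Let's trace through this code step by step.

Initialize: arr = [2, 8, 4, 0, 6]
Initialize: state = True
Initialize: num_found = 0
Entering loop: for x in arr:
After iteration 1: x = 2, state = False, num_found = 1
After iteration 2: x = 8, state = True, num_found = 1
After iteration 3: x = 4, state = False, num_found = 2
After iteration 4: x = 0, state = True, num_found = 2
After iteration 5: x = 6, state = False, num_found = 3
Loop ends.

Final answer: 3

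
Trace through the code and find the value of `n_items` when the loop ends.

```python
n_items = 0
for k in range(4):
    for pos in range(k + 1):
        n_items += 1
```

Let's trace through this code step by step.

Initialize: n_items = 0
Entering loop: for k in range(4):
After iteration 1: k = 0, n_items = 1, pos = 0
After iteration 2: k = 1, n_items = 3, pos = 1
After iteration 3: k = 2, n_items = 6, pos = 2
After iteration 4: k = 3, n_items = 10, pos = 3
Loop ends.

Final answer: 10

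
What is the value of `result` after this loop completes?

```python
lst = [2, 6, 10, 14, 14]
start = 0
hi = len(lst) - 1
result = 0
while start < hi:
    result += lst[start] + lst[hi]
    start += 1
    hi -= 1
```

Let's trace through this code step by step.

Initialize: lst = [2, 6, 10, 14, 14]
Initialize: start = 0
Initialize: hi = 4
Initialize: result = 0
Entering loop: while start < hi:
After iteration 1: start = 1, hi = 3, result = 16
After iteration 2: start = 2, hi = 2, result = 36
Loop ends.

Final answer: 36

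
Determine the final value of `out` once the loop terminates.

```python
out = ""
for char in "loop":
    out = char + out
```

Let's trace through this code step by step.

Initialize: out = ''
Entering loop: for char in "loop":
After iteration 1: char = 'l', out = 'l'
After iteration 2: char = 'o', out = 'ol'
After iteration 3: char = 'o', out = 'ool'
After iteration 4: char = 'p', out = 'pool'
Loop ends.

Final answer: 'pool'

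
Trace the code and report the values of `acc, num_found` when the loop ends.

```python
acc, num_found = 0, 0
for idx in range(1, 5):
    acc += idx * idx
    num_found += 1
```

Let's trace through this code step by step.

Initialize: acc = 0
Initialize: num_found = 0
Entering loop: for idx in range(1, 5):
After iteration 1: idx = 1, acc = 1, num_found = 1
After iteration 2: idx = 2, acc = 5, num_found = 2
After iteration 3: idx = 3, acc = 14, num_found = 3
After iteration 4: idx = 4, acc = 30, num_found = 4
Loop ends.

Final answer: 30, 4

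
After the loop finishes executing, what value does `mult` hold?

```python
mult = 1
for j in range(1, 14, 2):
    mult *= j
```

Let's trace through this code step by step.

Initialize: mult = 1
Entering loop: for j in range(1, 14, 2):
After iteration 1: j = 1, mult = 1
After iteration 2: j = 3, mult = 3
After iteration 3: j = 5, mult = 15
After iteration 4: j = 7, mult = 105
After iteration 5: j = 9, mult = 945
After iteration 6: j = 11, mult = 10395
After iteration 7: j = 13, mult = 135135
Loop ends.

Final answer: 135135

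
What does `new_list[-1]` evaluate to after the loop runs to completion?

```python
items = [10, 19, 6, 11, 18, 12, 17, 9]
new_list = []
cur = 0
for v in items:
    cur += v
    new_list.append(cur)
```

Let's trace through this code step by step.

Initialize: items = [10, 19, 6, 11, 18, 12, 17, 9]
Initialize: new_list = []
Initialize: cur = 0
Entering loop: for v in items:
After iteration 1: v = 10, new_list = [10], cur = 10
After iteration 2: v = 19, new_list = [10, 29], cur = 29
After iteration 3: v = 6, new_list = [10, 29, 35], cur = 35
After iteration 4: v = 11, new_list = [10, 29, 35, 46], cur = 46
After iteration 5: v = 18, new_list = [10, 29, 35, 46, 64], cur = 64
After iteration 6: v = 12, new_list = [10, 29, 35, 46, 64, 76], cur = 76
After iteration 7: v = 17, new_list = [10, 29, 35, 46, 64, 76, 93], cur = 93
After iteration 8: v = 9, new_list = [10, 29, 35, 46, 64, 76, 93, 102], cur = 102
Loop ends.
new_list[-1] = 102

Final answer: 102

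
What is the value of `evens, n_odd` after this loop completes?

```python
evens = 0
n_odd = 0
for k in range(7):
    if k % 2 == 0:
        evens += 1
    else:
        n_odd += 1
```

Let's trace through this code step by step.

Initialize: evens = 0
Initialize: n_odd = 0
Entering loop: for k in range(7):
After iteration 1: k = 0, evens = 1, n_odd = 0
After iteration 2: k = 1, evens = 1, n_odd = 1
After iteration 3: k = 2, evens = 2, n_odd = 1
After iteration 4: k = 3, evens = 2, n_odd = 2
After iteration 5: k = 4, evens = 3, n_odd = 2
After iteration 6: k = 5, evens = 3, n_odd = 3
After iteration 7: k = 6, evens = 4, n_odd = 3
Loop ends.

Final answer: 4, 3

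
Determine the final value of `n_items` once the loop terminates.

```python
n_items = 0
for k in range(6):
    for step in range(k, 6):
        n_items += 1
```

Let's trace through this code step by step.

Initialize: n_items = 0
Entering loop: for k in range(6):
After iteration 1: k = 0, n_items = 6
After iteration 2: k = 1, n_items = 11
After iteration 3: k = 2, n_items = 15
After iteration 4: k = 3, n_items = 18
After iteration 5: k = 4, n_items = 20
After iteration 6: k = 5, n_items = 21
Loop ends.

Final answer: 21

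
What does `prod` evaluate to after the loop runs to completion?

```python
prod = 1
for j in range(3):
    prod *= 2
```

Let's trace through this code step by step.

Initialize: prod = 1
Entering loop: for j in range(3):
After iteration 1: j = 0, prod = 2
After iteration 2: j = 1, prod = 4
After iteration 3: j = 2, prod = 8
Loop ends.

Final answer: 8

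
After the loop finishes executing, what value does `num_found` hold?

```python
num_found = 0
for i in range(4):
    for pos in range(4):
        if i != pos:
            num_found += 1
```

Let's trace through this code step by step.

Initialize: num_found = 0
Entering loop: for i in range(4):
After iteration 1: i = 0, num_found = 3
After iteration 2: i = 1, num_found = 6
After iteration 3: i = 2, num_found = 9
After iteration 4: i = 3, num_found = 12
Loop ends.

Final answer: 12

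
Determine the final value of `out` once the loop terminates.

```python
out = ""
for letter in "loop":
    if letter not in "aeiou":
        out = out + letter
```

Let's trace through this code step by step.

Initialize: out = ''
Entering loop: for letter in "loop":
After iteration 1: letter = 'l', out = 'l'
After iteration 2: letter = 'o', out = 'l'
After iteration 3: letter = 'o', out = 'l'
After iteration 4: letter = 'p', out = 'lp'
Loop ends.

Final answer: 'lp'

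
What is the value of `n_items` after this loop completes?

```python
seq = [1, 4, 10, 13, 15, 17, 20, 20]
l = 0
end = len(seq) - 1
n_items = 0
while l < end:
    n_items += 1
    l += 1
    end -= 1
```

Let's trace through this code step by step.

Initialize: seq = [1, 4, 10, 13, 15, 17, 20, 20]
Initialize: l = 0
Initialize: end = 7
Initialize: n_items = 0
Entering loop: while l < end:
After iteration 1: l = 1, end = 6, n_items = 1
After iteration 2: l = 2, end = 5, n_items = 2
After iteration 3: l = 3, end = 4, n_items = 3
After iteration 4: l = 4, end = 3, n_items = 4
Loop ends.

Final answer: 4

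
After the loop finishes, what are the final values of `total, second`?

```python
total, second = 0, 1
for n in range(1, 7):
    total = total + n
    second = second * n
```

Let's trace through this code step by step.

Initialize: total = 0
Initialize: second = 1
Entering loop: for n in range(1, 7):
After iteration 1: n = 1, total = 1, second = 1
After iteration 2: n = 2, total = 3, second = 2
After iteration 3: n = 3, total = 6, second = 6
After iteration 4: n = 4, total = 10, second = 24
After iteration 5: n = 5, total = 15, second = 120
After iteration 6: n = 6, total = 21, second = 720
Loop ends.

Final answer: 21, 720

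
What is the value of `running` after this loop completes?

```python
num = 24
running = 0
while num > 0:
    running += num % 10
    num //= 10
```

Let's trace through this code step by step.

Initialize: num = 24
Initialize: running = 0
Entering loop: while num > 0:
After iteration 1: num = 2, running = 4
After iteration 2: num = 0, running = 6
Loop ends.

Final answer: 6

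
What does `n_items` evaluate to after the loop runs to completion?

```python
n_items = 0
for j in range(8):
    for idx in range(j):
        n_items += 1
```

Let's trace through this code step by step.

Initialize: n_items = 0
Entering loop: for j in range(8):
After iteration 1: j = 0, n_items = 0
After iteration 2: j = 1, n_items = 1, idx = 0
After iteration 3: j = 2, n_items = 3, idx = 1
After iteration 4: j = 3, n_items = 6, idx = 2
After iteration 5: j = 4, n_items = 10, idx = 3
After iteration 6: j = 5, n_items = 15, idx = 4
After iteration 7: j = 6, n_items = 21, idx = 5
After iteration 8: j = 7, n_items = 28, idx = 6
Loop ends.

Final answer: 28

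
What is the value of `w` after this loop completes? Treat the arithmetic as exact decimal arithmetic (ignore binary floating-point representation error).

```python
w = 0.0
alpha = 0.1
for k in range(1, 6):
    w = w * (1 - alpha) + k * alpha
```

Let's trace through this code step by step.

Initialize: w = 0.0
Initialize: alpha = 0.1
Entering loop: for k in range(1, 6):
After iteration 1: k = 1, w = 0.1
After iteration 2: k = 2, w = 0.29
After iteration 3: k = 3, w = 0.561
After iteration 4: k = 4, w = 0.9049
After iteration 5: k = 5, w = 1.31441
Loop ends.

Final answer: 1.31441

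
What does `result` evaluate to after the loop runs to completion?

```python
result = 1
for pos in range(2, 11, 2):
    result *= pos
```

Let's trace through this code step by step.

Initialize: result = 1
Entering loop: for pos in range(2, 11, 2):
After iteration 1: pos = 2, result = 2
After iteration 2: pos = 4, result = 8
After iteration 3: pos = 6, result = 48
After iteration 4: pos = 8, result = 384
After iteration 5: pos = 10, result = 3840
Loop ends.

Final answer: 3840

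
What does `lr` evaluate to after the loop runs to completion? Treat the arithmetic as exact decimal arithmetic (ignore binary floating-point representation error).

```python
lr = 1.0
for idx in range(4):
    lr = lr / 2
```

Let's trace through this code step by step.

Initialize: lr = 1.0
Entering loop: for idx in range(4):
After iteration 1: idx = 0, lr = 0.5
After iteration 2: idx = 1, lr = 0.25
After iteration 3: idx = 2, lr = 0.125
After iteration 4: idx = 3, lr = 0.0625
Loop ends.

Final answer: 0.0625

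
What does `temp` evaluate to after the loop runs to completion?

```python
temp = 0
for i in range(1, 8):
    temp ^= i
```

Let's trace through this code step by step.

Initialize: temp = 0
Entering loop: for i in range(1, 8):
After iteration 1: i = 1, temp = 1
After iteration 2: i = 2, temp = 3
After iteration 3: i = 3, temp = 0
After iteration 4: i = 4, temp = 4
After iteration 5: i = 5, temp = 1
After iteration 6: i = 6, temp = 7
After iteration 7: i = 7, temp = 0
Loop ends.

Final answer: 0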